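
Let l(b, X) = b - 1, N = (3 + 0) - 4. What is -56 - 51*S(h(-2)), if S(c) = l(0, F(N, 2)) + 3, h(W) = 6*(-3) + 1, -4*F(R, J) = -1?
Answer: -158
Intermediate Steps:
N = -1 (N = 3 - 4 = -1)
F(R, J) = ¼ (F(R, J) = -¼*(-1) = ¼)
l(b, X) = -1 + b
h(W) = -17 (h(W) = -18 + 1 = -17)
S(c) = 2 (S(c) = (-1 + 0) + 3 = -1 + 3 = 2)
-56 - 51*S(h(-2)) = -56 - 51*2 = -56 - 102 = -158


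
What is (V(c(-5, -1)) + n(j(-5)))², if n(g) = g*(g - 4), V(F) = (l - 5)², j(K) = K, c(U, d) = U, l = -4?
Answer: 15876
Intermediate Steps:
V(F) = 81 (V(F) = (-4 - 5)² = (-9)² = 81)
n(g) = g*(-4 + g)
(V(c(-5, -1)) + n(j(-5)))² = (81 - 5*(-4 - 5))² = (81 - 5*(-9))² = (81 + 45)² = 126² = 15876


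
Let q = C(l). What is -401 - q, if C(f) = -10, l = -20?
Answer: -391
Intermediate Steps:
q = -10
-401 - q = -401 - 1*(-10) = -401 + 10 = -391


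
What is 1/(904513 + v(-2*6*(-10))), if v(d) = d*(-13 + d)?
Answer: 1/917353 ≈ 1.0901e-6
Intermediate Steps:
1/(904513 + v(-2*6*(-10))) = 1/(904513 + (-2*6*(-10))*(-13 - 2*6*(-10))) = 1/(904513 + (-12*(-10))*(-13 - 12*(-10))) = 1/(904513 + 120*(-13 + 120)) = 1/(904513 + 120*107) = 1/(904513 + 12840) = 1/917353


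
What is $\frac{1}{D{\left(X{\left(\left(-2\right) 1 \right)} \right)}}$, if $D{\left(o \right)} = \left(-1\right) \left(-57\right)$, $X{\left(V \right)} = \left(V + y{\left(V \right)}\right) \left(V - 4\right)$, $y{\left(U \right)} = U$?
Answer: $\frac{1}{57} \approx 0.017544$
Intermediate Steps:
$X{\left(V \right)} = 2 V \left(-4 + V\right)$ ($X{\left(V \right)} = \left(V + V\right) \left(V - 4\right) = 2 V \left(-4 + V\right)$)
$D{\left(o \right)} = 57$
$\frac{1}{D{\left(X{\left(\left(-2\right) 1 \right)} \right)}} = \frac{1}{57}$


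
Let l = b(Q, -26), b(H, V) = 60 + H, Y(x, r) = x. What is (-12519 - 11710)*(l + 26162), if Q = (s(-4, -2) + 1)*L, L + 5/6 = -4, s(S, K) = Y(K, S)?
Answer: -3812699669/6 ≈ -6.3545e+8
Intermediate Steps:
s(S, K) = K
L = -29/6 (L = -⅚ - 4 = -29/6 ≈ -4.8333)
Q = 29/6 (Q = (-2 + 1)*(-29/6) = -1*(-29/6) = 29/6 ≈ 4.8333)
l = 389/6 (l = 60 + 29/6 = 389/6 ≈ 64.833)
(-12519 - 11710)*(l + 26162) = (-12519 - 11710)*(389/6 + 26162) = -24229*157361/6 = -3812699669/6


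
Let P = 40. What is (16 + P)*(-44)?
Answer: -2464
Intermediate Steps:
(16 + P)*(-44) = (16 + 40)*(-44) = 56*(-44) = -2464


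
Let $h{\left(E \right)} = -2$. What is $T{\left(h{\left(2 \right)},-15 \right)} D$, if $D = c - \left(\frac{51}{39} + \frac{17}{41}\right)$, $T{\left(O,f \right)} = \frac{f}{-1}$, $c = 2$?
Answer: $\frac{2220}{533} \approx 4.1651$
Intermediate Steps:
$T{\left(O,f \right)} = - f$ ($T{\left(O,f \right)} = f \left(-1\right) = - f$)
$D = \frac{148}{533}$ ($D = 2 - \left(\frac{51}{39} + \frac{17}{41}\right) = 2 - \left(51 \cdot \frac{1}{39} + 17 \cdot \frac{1}{41}\right) = 2 - \left(\frac{17}{13} + \frac{17}{41}\right) = 2 - \frac{918}{533} = \frac{148}{533} \approx 0.27767$)
$T{\left(h{\left(2 \right)},-15 \right)} D = \left(-1\right) \left(-15\right) \frac{148}{533} = 15 \cdot \frac{148}{533} = \frac{2220}{533}$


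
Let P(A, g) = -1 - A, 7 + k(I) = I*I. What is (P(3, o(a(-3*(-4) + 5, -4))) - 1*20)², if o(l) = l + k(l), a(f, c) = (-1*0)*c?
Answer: 576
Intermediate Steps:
k(I) = -7 + I² (k(I) = -7 + I*I = -7 + I²)
a(f, c) = 0 (a(f, c) = 0*c = 0)
o(l) = -7 + l + l² (o(l) = l + (-7 + l²) = -7 + l + l²)
(P(3, o(a(-3*(-4) + 5, -4))) - 1*20)² = ((-1 - 1*3) - 1*20)² = ((-1 - 3) - 20)² = (-4 - 20)² = (-24)² = 576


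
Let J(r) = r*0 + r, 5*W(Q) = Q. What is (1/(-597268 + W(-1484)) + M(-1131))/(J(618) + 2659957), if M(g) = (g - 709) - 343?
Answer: -6522419797/7949329838800 ≈ -0.00082050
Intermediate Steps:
W(Q) = Q/5
J(r) = r (J(r) = 0 + r = r)
M(g) = -1052 + g (M(g) = (-709 + g) - 343 = -1052 + g)
(1/(-597268 + W(-1484)) + M(-1131))/(J(618) + 2659957) = (1/(-597268 + (⅕)*(-1484)) + (-1052 - 1131))/(618 + 2659957) = (1/(-597268 - 1484/5) - 2183)/2660575 = (1/(-2987824/5) - 2183)*(1/2660575) = (-5/2987824 - 2183)*(1/2660575) = -6522419797/2987824*1/2660575 = -6522419797/7949329838800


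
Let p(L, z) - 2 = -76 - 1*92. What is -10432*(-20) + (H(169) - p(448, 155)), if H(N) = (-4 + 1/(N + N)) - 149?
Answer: 70524715/338 ≈ 2.0865e+5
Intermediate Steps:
p(L, z) = -166 (p(L, z) = 2 + (-76 - 1*92) = 2 + (-76 - 92) = 2 - 168 = -166)
H(N) = -153 + 1/(2*N) (H(N) = (-4 + 1/(2*N)) - 149 = -153 + 1/(2*N))
-10432*(-20) + (H(169) - p(448, 155)) = -10432*(-20) + ((-153 + (1/2)/169) - 1*(-166)) = 208640 + ((-153 + (1/2)*(1/169)) + 166) = 208640 + ((-153 + 1/338) + 166) = 208640 + (-51713/338 + 166) = 208640 + 4395/338 = 70524715/338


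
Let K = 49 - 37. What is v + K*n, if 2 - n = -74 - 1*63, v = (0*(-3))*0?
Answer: 1668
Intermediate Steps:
v = 0 (v = 0*0 = 0)
K = 12
n = 139 (n = 2 - (-74 - 1*63) = 2 - (-74 - 63) = 2 - 1*(-137) = 2 + 137 = 139)
v + K*n = 0 + 12*139 = 0 + 1668 = 1668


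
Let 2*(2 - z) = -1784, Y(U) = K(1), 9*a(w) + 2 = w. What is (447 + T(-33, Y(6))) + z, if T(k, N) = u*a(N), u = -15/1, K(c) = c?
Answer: 4028/3 ≈ 1342.7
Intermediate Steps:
u = -15 (u = -15*1 = -15)
a(w) = -2/9 + w/9
Y(U) = 1
z = 894 (z = 2 - ½*(-1784) = 2 + 892 = 894)
T(k, N) = 10/3 - 5*N/3 (T(k, N) = -15*(-2/9 + N/9) = 10/3 - 5*N/3)
(447 + T(-33, Y(6))) + z = (447 + (10/3 - 5/3*1)) + 894 = (447 + (10/3 - 5/3)) + 894 = (447 + 5/3) + 894 = 1346/3 + 894 = 4028/3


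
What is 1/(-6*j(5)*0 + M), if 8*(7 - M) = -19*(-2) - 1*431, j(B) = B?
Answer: 8/449 ≈ 0.017817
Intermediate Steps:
M = 449/8 (M = 7 - (-19*(-2) - 1*431)/8 = 7 - (38 - 431)/8 = 7 - ⅛*(-393) = 7 + 393/8 = 449/8 ≈ 56.125)
1/(-6*j(5)*0 + M) = 1/(-6*5*0 + 449/8) = 1/(-30*0 + 449/8) = 1/(0 + 449/8) = 1/(449/8) = 8/449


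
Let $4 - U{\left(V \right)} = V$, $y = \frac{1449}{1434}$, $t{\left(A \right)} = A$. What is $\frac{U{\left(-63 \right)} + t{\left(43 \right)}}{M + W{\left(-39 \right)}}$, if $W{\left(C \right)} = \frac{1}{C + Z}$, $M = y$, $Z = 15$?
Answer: $\frac{630960}{5557} \approx 113.54$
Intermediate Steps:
$y = \frac{483}{478}$ ($y = 1449 \cdot \frac{1}{1434} = \frac{483}{478} \approx 1.0105$)
$U{\left(V \right)} = 4 - V$
$M = \frac{483}{478} \approx 1.0105$
$W{\left(C \right)} = \frac{1}{15 + C}$ ($W{\left(C \right)} = \frac{1}{C + 15} = \frac{1}{15 + C}$)
$\frac{U{\left(-63 \right)} + t{\left(43 \right)}}{M + W{\left(-39 \right)}} = \frac{\left(4 - -63\right) + 43}{\frac{483}{478} + \frac{1}{15 - 39}} = \frac{\left(4 + 63\right) + 43}{\frac{483}{478} + \frac{1}{-24}} = \frac{67 + 43}{\frac{483}{478} - \frac{1}{24}} = \frac{110}{\frac{5557}{5736}} = 110 \cdot \frac{5736}{5557} = \frac{630960}{5557}$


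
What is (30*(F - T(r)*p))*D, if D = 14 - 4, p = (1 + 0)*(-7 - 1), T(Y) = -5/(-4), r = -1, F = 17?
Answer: 8100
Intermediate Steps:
T(Y) = 5/4 (T(Y) = -5*(-¼) = 5/4)
p = -8 (p = 1*(-8) = -8)
D = 10
(30*(F - T(r)*p))*D = (30*(17 - 5*(-8)/4))*10 = (30*(17 - 1*(-10)))*10 = (30*(17 + 10))*10 = (30*27)*10 = 810*10 = 8100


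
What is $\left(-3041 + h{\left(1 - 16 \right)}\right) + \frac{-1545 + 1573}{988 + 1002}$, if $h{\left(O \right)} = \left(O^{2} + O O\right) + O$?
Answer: $- \frac{2592956}{995} \approx -2606.0$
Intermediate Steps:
$h{\left(O \right)} = O + 2 O^{2}$ ($h{\left(O \right)} = \left(O^{2} + O^{2}\right) + O = 2 O^{2} + O = O + 2 O^{2}$)
$\left(-3041 + h{\left(1 - 16 \right)}\right) + \frac{-1545 + 1573}{988 + 1002} = \left(-3041 + \left(1 - 16\right) \left(1 + 2 \left(1 - 16\right)\right)\right) + \frac{-1545 + 1573}{988 + 1002} = \left(-3041 + \left(1 - 16\right) \left(1 + 2 \left(1 - 16\right)\right)\right) + \frac{28}{1990} = \left(-3041 - 15 \left(1 + 2 \left(-15\right)\right)\right) + 28 \cdot \frac{1}{1990} = \left(-3041 - 15 \left(1 - 30\right)\right) + \frac{14}{995} = \left(-3041 - -435\right) + \frac{14}{995} = \left(-3041 + 435\right) + \frac{14}{995} = -2606 + \frac{14}{995} = - \frac{2592956}{995}$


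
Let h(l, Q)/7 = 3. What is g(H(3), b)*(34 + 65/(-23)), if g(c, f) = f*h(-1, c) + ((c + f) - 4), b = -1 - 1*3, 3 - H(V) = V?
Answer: -2868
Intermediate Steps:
H(V) = 3 - V
h(l, Q) = 21 (h(l, Q) = 7*3 = 21)
b = -4 (b = -1 - 3 = -4)
g(c, f) = -4 + c + 22*f (g(c, f) = f*21 + ((c + f) - 4) = 21*f + (-4 + c + f) = -4 + c + 22*f)
g(H(3), b)*(34 + 65/(-23)) = (-4 + (3 - 1*3) + 22*(-4))*(34 + 65/(-23)) = (-4 + (3 - 3) - 88)*(34 + 65*(-1/23)) = (-4 + 0 - 88)*(34 - 65/23) = -92*717/23 = -2868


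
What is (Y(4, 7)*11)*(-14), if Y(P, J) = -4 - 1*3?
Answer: 1078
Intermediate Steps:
Y(P, J) = -7 (Y(P, J) = -4 - 3 = -7)
(Y(4, 7)*11)*(-14) = -7*11*(-14) = -77*(-14) = 1078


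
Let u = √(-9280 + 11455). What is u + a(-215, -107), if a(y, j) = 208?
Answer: 208 + 5*√87 ≈ 254.64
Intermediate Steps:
u = 5*√87 (u = √2175 = 5*√87 ≈ 46.637)
u + a(-215, -107) = 5*√87 + 208 = 208 + 5*√87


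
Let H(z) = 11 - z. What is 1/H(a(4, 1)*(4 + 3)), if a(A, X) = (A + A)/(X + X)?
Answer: -1/17 ≈ -0.058824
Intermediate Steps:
a(A, X) = A/X (a(A, X) = (2*A)/((2*X)) = (2*A)*(1/(2*X)) = A/X)
1/H(a(4, 1)*(4 + 3)) = 1/(11 - 4/1*(4 + 3)) = 1/(11 - 4*1*7) = 1/(11 - 4*7) = 1/(11 - 1*28) = 1/(11 - 28) = 1/(-17) = -1/17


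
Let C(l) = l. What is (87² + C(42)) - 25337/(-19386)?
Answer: 147572183/19386 ≈ 7612.3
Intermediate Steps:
(87² + C(42)) - 25337/(-19386) = (87² + 42) - 25337/(-19386) = (7569 + 42) - 25337*(-1/19386) = 7611 + 25337/19386 = 147572183/19386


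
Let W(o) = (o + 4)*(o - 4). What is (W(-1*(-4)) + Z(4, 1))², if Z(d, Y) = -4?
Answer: 16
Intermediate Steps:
W(o) = (-4 + o)*(4 + o) (W(o) = (4 + o)*(-4 + o) = (-4 + o)*(4 + o))
(W(-1*(-4)) + Z(4, 1))² = ((-16 + (-1*(-4))²) - 4)² = ((-16 + 4²) - 4)² = ((-16 + 16) - 4)² = (0 - 4)² = (-4)² = 16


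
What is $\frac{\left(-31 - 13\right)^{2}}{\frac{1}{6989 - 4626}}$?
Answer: $4574768$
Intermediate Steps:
$\frac{\left(-31 - 13\right)^{2}}{\frac{1}{6989 - 4626}} = \frac{\left(-44\right)^{2}}{\frac{1}{2363}} = 1936 \frac{1}{\frac{1}{2363}} = 1936 \cdot 2363 = 4574768$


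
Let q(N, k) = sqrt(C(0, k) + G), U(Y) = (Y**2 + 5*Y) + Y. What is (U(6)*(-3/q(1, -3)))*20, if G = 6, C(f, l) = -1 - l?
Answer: -1080*sqrt(2) ≈ -1527.4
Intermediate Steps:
U(Y) = Y**2 + 6*Y
q(N, k) = sqrt(5 - k) (q(N, k) = sqrt((-1 - k) + 6) = sqrt(5 - k))
(U(6)*(-3/q(1, -3)))*20 = ((6*(6 + 6))*(-3/sqrt(5 - 1*(-3))))*20 = ((6*12)*(-3/sqrt(5 + 3)))*20 = (72*(-3*sqrt(2)/4))*20 = -54*sqrt(2)*20 = -1080*sqrt(2)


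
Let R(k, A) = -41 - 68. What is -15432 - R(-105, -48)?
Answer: -15323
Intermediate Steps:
R(k, A) = -109
-15432 - R(-105, -48) = -15432 - 1*(-109) = -15432 + 109 = -15323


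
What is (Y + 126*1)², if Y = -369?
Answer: 59049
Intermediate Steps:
(Y + 126*1)² = (-369 + 126*1)² = (-369 + 126)² = (-243)² = 59049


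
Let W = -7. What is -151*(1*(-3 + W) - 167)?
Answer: 26727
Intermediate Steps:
-151*(1*(-3 + W) - 167) = -151*(1*(-3 - 7) - 167) = -151*(1*(-10) - 167) = -151*(-10 - 167) = -151*(-177) = 26727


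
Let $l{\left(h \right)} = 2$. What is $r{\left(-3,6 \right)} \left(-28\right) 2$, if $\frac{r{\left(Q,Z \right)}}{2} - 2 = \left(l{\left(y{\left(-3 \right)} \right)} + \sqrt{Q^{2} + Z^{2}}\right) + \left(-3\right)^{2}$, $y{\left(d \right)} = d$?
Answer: $-1456 - 336 \sqrt{5} \approx -2207.3$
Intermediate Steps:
$r{\left(Q,Z \right)} = 26 + 2 \sqrt{Q^{2} + Z^{2}}$ ($r{\left(Q,Z \right)} = 4 + 2 \left(\left(2 + \sqrt{Q^{2} + Z^{2}}\right) + \left(-3\right)^{2}\right) = 4 + 2 \left(\left(2 + \sqrt{Q^{2} + Z^{2}}\right) + 9\right) = 4 + 2 \left(11 + \sqrt{Q^{2} + Z^{2}}\right) = 4 + \left(22 + 2 \sqrt{Q^{2} + Z^{2}}\right) = 26 + 2 \sqrt{Q^{2} + Z^{2}}$)
$r{\left(-3,6 \right)} \left(-28\right) 2 = \left(26 + 2 \sqrt{\left(-3\right)^{2} + 6^{2}}\right) \left(-28\right) 2 = \left(26 + 2 \sqrt{9 + 36}\right) \left(-28\right) 2 = \left(26 + 2 \sqrt{45}\right) \left(-28\right) 2 = \left(26 + 2 \cdot 3 \sqrt{5}\right) \left(-28\right) 2 = \left(26 + 6 \sqrt{5}\right) \left(-28\right) 2 = \left(-728 - 168 \sqrt{5}\right) 2 = -1456 - 336 \sqrt{5}$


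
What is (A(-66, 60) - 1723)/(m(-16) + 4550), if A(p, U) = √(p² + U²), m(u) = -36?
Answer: -1723/4514 + 3*√221/2257 ≈ -0.36194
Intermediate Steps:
A(p, U) = √(U² + p²)
(A(-66, 60) - 1723)/(m(-16) + 4550) = (√(60² + (-66)²) - 1723)/(-36 + 4550) = (√(3600 + 4356) - 1723)/4514 = (√7956 - 1723)*(1/4514) = (6*√221 - 1723)*(1/4514) = (-1723 + 6*√221)*(1/4514) = -1723/4514 + 3*√221/2257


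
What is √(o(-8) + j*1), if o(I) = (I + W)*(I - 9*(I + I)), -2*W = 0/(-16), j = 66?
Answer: I*√1022 ≈ 31.969*I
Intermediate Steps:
W = 0 (W = -0/(-16) = -0*(-1)/16 = -½*0 = 0)
o(I) = -17*I² (o(I) = (I + 0)*(I - 9*(I + I)) = I*(I - 18*I) = I*(-17*I) = -17*I²)
√(o(-8) + j*1) = √(-17*(-8)² + 66*1) = √(-17*64 + 66) = √(-1088 + 66) = √(-1022) = I*√1022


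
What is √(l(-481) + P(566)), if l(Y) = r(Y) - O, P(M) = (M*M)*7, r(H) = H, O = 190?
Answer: √2241821 ≈ 1497.3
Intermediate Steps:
P(M) = 7*M² (P(M) = M²*7 = 7*M²)
l(Y) = -190 + Y (l(Y) = Y - 1*190 = Y - 190 = -190 + Y)
√(l(-481) + P(566)) = √((-190 - 481) + 7*566²) = √(-671 + 7*320356) = √(-671 + 2242492) = √2241821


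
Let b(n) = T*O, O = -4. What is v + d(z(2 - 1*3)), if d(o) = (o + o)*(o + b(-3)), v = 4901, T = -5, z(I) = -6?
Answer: 4733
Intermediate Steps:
b(n) = 20 (b(n) = -5*(-4) = 20)
d(o) = 2*o*(20 + o) (d(o) = (o + o)*(o + 20) = (2*o)*(20 + o) = 2*o*(20 + o))
v + d(z(2 - 1*3)) = 4901 + 2*(-6)*(20 - 6) = 4901 + 2*(-6)*14 = 4901 - 168 = 4733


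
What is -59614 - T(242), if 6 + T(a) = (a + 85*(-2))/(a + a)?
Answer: -7212586/121 ≈ -59608.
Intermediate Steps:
T(a) = -6 + (-170 + a)/(2*a) (T(a) = -6 + (a + 85*(-2))/(a + a) = -6 + (a - 170)/((2*a)) = -6 + (-170 + a)*(1/(2*a)) = -6 + (-170 + a)/(2*a))
-59614 - T(242) = -59614 - (-11/2 - 85/242) = -59614 - 1*(-708/121) = -59614 + 708/121 = -7212586/121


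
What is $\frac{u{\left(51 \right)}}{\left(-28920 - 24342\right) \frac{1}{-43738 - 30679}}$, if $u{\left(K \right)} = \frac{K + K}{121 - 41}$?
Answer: $\frac{1265089}{710160} \approx 1.7814$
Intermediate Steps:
$u{\left(K \right)} = \frac{K}{40}$ ($u{\left(K \right)} = \frac{2 K}{80} = 2 K \frac{1}{80} = \frac{K}{40}$)
$\frac{u{\left(51 \right)}}{\left(-28920 - 24342\right) \frac{1}{-43738 - 30679}} = \frac{\frac{1}{40} \cdot 51}{\left(-28920 - 24342\right) \frac{1}{-43738 - 30679}} = \frac{51}{40 \left(- \frac{53262}{-74417}\right)} = \frac{51}{40 \left(\left(-53262\right) \left(- \frac{1}{74417}\right)\right)} = \frac{51}{40 \cdot \frac{53262}{74417}} = \frac{51}{40} \cdot \frac{74417}{53262} = \frac{1265089}{710160}$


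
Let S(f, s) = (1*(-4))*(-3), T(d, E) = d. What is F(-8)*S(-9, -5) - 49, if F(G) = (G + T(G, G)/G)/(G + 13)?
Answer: -329/5 ≈ -65.800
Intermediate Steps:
S(f, s) = 12 (S(f, s) = -4*(-3) = 12)
F(G) = (1 + G)/(13 + G) (F(G) = (G + G/G)/(G + 13) = (G + 1)/(13 + G) = (1 + G)/(13 + G))
F(-8)*S(-9, -5) - 49 = ((1 - 8)/(13 - 8))*12 - 49 = (-7/5)*12 - 49 = ((1/5)*(-7))*12 - 49 = -7/5*12 - 49 = -84/5 - 49 = -329/5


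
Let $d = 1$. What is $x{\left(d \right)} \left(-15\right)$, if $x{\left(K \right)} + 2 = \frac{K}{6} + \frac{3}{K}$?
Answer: $- \frac{35}{2} \approx -17.5$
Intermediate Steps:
$x{\left(K \right)} = -2 + \frac{3}{K} + \frac{K}{6}$ ($x{\left(K \right)} = -2 + \left(\frac{K}{6} + \frac{3}{K}\right) = -2 + \left(\frac{3}{K} + \frac{K}{6}\right) = -2 + \frac{3}{K} + \frac{K}{6}$)
$x{\left(d \right)} \left(-15\right) = \left(-2 + \frac{3}{1} + \frac{1}{6} \cdot 1\right) \left(-15\right) = \left(-2 + 3 \cdot 1 + \frac{1}{6}\right) \left(-15\right) = \left(-2 + 3 + \frac{1}{6}\right) \left(-15\right) = \frac{7}{6} \left(-15\right) = - \frac{35}{2}$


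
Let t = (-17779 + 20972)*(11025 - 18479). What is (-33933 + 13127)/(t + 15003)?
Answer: 20806/23785619 ≈ 0.00087473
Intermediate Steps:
t = -23800622 (t = 3193*(-7454) = -23800622)
(-33933 + 13127)/(t + 15003) = (-33933 + 13127)/(-23800622 + 15003) = -20806/(-23785619) = -20806*(-1/23785619) = 20806/23785619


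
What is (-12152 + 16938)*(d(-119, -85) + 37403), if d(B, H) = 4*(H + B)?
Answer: 175105382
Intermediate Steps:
d(B, H) = 4*B + 4*H (d(B, H) = 4*(B + H) = 4*B + 4*H)
(-12152 + 16938)*(d(-119, -85) + 37403) = (-12152 + 16938)*((4*(-119) + 4*(-85)) + 37403) = 4786*((-476 - 340) + 37403) = 4786*(-816 + 37403) = 4786*36587 = 175105382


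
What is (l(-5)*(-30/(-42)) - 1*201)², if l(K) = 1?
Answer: 1965604/49 ≈ 40114.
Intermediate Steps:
(l(-5)*(-30/(-42)) - 1*201)² = (1*(-30/(-42)) - 1*201)² = (1*(-30*(-1/42)) - 201)² = (1*(5/7) - 201)² = (5/7 - 201)² = (-1402/7)² = 1965604/49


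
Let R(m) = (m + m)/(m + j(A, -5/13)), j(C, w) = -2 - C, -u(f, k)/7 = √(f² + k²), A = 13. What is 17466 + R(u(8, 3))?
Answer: 29276593/1676 - 105*√73/1676 ≈ 17468.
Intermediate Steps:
u(f, k) = -7*√(f² + k²)
R(m) = 2*m/(-15 + m) (R(m) = (m + m)/(m + (-2 - 1*13)) = (2*m)/(m + (-2 - 13)) = (2*m)/(m - 15) = (2*m)/(-15 + m) = 2*m/(-15 + m))
17466 + R(u(8, 3)) = 17466 + 2*(-7*√(8² + 3²))/(-15 - 7*√(8² + 3²)) = 17466 + 2*(-7*√(64 + 9))/(-15 - 7*√(64 + 9)) = 17466 + 2*(-7*√73)/(-15 - 7*√73) = 17466 - 14*√73/(-15 - 7*√73)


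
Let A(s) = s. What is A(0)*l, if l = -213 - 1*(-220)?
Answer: 0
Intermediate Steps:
l = 7 (l = -213 + 220 = 7)
A(0)*l = 0*7 = 0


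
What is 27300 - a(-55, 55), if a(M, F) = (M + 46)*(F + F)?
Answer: 28290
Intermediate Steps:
a(M, F) = 2*F*(46 + M) (a(M, F) = (46 + M)*(2*F) = 2*F*(46 + M))
27300 - a(-55, 55) = 27300 - 2*55*(46 - 55) = 27300 - 2*55*(-9) = 27300 - 1*(-990) = 27300 + 990 = 28290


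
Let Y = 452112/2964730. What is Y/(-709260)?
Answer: -18838/87615183325 ≈ -2.1501e-7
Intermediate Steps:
Y = 226056/1482365 (Y = 452112*(1/2964730) = 226056/1482365 ≈ 0.15250)
Y/(-709260) = (226056/1482365)/(-709260) = (226056/1482365)*(-1/709260) = -18838/87615183325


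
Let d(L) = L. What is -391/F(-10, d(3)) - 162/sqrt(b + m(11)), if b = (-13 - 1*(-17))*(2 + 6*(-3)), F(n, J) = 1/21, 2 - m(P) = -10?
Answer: -8211 + 81*I*sqrt(13)/13 ≈ -8211.0 + 22.465*I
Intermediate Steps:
m(P) = 12 (m(P) = 2 - 1*(-10) = 2 + 10 = 12)
F(n, J) = 1/21
b = -64 (b = (-13 + 17)*(2 - 18) = 4*(-16) = -64)
-391/F(-10, d(3)) - 162/sqrt(b + m(11)) = -391/1/21 - 162/sqrt(-64 + 12) = -391*21 - 162*(-I*sqrt(13)/26) = -8211 - 162*(-I*sqrt(13)/26) = -8211 - (-81)*I*sqrt(13)/13 = -8211 + 81*I*sqrt(13)/13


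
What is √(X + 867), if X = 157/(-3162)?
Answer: √8667981114/3162 ≈ 29.444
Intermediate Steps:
X = -157/3162 (X = 157*(-1/3162) = -157/3162 ≈ -0.049652)
√(X + 867) = √(-157/3162 + 867) = √(2741297/3162) = √8667981114/3162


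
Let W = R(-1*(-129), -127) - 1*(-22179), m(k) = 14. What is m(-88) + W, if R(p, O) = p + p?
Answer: 22451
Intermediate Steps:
R(p, O) = 2*p
W = 22437 (W = 2*(-1*(-129)) - 1*(-22179) = 2*129 + 22179 = 258 + 22179 = 22437)
m(-88) + W = 14 + 22437 = 22451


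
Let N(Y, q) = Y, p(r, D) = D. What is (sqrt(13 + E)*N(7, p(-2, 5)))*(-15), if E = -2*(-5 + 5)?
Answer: -105*sqrt(13) ≈ -378.58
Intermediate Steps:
E = 0 (E = -2*0 = 0)
(sqrt(13 + E)*N(7, p(-2, 5)))*(-15) = (sqrt(13 + 0)*7)*(-15) = (sqrt(13)*7)*(-15) = (7*sqrt(13))*(-15) = -105*sqrt(13)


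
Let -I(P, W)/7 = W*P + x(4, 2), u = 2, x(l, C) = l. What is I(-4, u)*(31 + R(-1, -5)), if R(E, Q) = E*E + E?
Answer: 868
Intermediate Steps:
R(E, Q) = E + E² (R(E, Q) = E² + E = E + E²)
I(P, W) = -28 - 7*P*W (I(P, W) = -7*(W*P + 4) = -7*(P*W + 4) = -7*(4 + P*W) = -28 - 7*P*W)
I(-4, u)*(31 + R(-1, -5)) = (-28 - 7*(-4)*2)*(31 - (1 - 1)) = (-28 + 56)*(31 - 1*0) = 28*(31 + 0) = 28*31 = 868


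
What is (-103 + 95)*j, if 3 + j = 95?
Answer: -736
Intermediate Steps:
j = 92 (j = -3 + 95 = 92)
(-103 + 95)*j = (-103 + 95)*92 = -8*92 = -736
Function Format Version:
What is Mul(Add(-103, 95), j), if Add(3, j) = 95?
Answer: -736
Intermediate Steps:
j = 92 (j = Add(-3, 95) = 92)
Mul(Add(-103, 95), j) = Mul(Add(-103, 95), 92) = Mul(-8, 92) = -736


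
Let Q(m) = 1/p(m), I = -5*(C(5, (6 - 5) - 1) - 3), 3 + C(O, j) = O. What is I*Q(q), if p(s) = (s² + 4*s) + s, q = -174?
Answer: 5/29406 ≈ 0.00017003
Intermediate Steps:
C(O, j) = -3 + O
p(s) = s² + 5*s
I = 5 (I = -5*((-3 + 5) - 3) = -5*(2 - 3) = -5*(-1) = 5)
Q(m) = 1/(m*(5 + m))
I*Q(q) = 5*(1/((-174)*(5 - 174))) = 5*(-1/174/(-169)) = 5*(-1/174*(-1/169)) = 5*(1/29406) = 5/29406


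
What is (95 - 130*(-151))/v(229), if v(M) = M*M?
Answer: 19725/52441 ≈ 0.37614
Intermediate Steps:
v(M) = M**2
(95 - 130*(-151))/v(229) = (95 - 130*(-151))/(229**2) = (95 + 19630)/52441 = 19725*(1/52441) = 19725/52441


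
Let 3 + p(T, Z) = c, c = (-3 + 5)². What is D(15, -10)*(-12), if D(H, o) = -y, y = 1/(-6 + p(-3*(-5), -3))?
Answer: -12/5 ≈ -2.4000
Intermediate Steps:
c = 4 (c = 2² = 4)
p(T, Z) = 1 (p(T, Z) = -3 + 4 = 1)
y = -⅕ (y = 1/(-6 + 1) = 1/(-5) = -⅕ ≈ -0.20000)
D(H, o) = ⅕ (D(H, o) = -1*(-⅕) = ⅕)
D(15, -10)*(-12) = (⅕)*(-12) = -12/5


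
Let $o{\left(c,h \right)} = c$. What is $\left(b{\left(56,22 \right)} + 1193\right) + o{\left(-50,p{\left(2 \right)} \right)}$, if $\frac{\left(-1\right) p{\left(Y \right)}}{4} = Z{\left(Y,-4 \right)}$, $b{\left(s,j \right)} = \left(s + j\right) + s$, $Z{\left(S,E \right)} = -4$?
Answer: $1277$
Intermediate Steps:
$b{\left(s,j \right)} = j + 2 s$ ($b{\left(s,j \right)} = \left(j + s\right) + s = j + 2 s$)
$p{\left(Y \right)} = 16$ ($p{\left(Y \right)} = \left(-4\right) \left(-4\right) = 16$)
$\left(b{\left(56,22 \right)} + 1193\right) + o{\left(-50,p{\left(2 \right)} \right)} = \left(\left(22 + 2 \cdot 56\right) + 1193\right) - 50 = \left(\left(22 + 112\right) + 1193\right) - 50 = \left(134 + 1193\right) - 50 = 1327 - 50 = 1277$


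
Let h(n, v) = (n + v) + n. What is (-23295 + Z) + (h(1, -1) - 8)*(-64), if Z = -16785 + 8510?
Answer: -31122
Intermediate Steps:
h(n, v) = v + 2*n
Z = -8275
(-23295 + Z) + (h(1, -1) - 8)*(-64) = (-23295 - 8275) + ((-1 + 2*1) - 8)*(-64) = -31570 + ((-1 + 2) - 8)*(-64) = -31570 + (1 - 8)*(-64) = -31570 - 7*(-64) = -31570 + 448 = -31122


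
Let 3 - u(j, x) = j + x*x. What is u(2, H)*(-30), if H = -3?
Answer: 240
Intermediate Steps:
u(j, x) = 3 - j - x² (u(j, x) = 3 - (j + x*x) = 3 - (j + x²) = 3 + (-j - x²) = 3 - j - x²)
u(2, H)*(-30) = (3 - 1*2 - 1*(-3)²)*(-30) = (3 - 2 - 1*9)*(-30) = (3 - 2 - 9)*(-30) = -8*(-30) = 240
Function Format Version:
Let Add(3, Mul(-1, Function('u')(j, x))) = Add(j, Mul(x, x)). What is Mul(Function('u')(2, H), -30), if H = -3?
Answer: 240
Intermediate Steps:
Function('u')(j, x) = Add(3, Mul(-1, j), Mul(-1, Pow(x, 2))) (Function('u')(j, x) = Add(3, Mul(-1, Add(j, Mul(x, x)))) = Add(3, Mul(-1, Add(j, Pow(x, 2)))) = Add(3, Add(Mul(-1, j), Mul(-1, Pow(x, 2)))) = Add(3, Mul(-1, j), Mul(-1, Pow(x, 2))))
Mul(Function('u')(2, H), -30) = Mul(Add(3, Mul(-1, 2), Mul(-1, Pow(-3, 2))), -30) = Mul(Add(3, -2, Mul(-1, 9)), -30) = Mul(Add(3, -2, -9), -30) = Mul(-8, -30) = 240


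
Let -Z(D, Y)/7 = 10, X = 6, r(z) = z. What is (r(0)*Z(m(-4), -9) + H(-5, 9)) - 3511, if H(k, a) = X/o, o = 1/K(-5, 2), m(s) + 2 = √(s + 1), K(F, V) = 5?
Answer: -3481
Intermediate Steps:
m(s) = -2 + √(1 + s) (m(s) = -2 + √(s + 1) = -2 + √(1 + s))
o = ⅕ (o = 1/5 = ⅕ ≈ 0.20000)
H(k, a) = 30 (H(k, a) = 6/(⅕) = 6*5 = 30)
Z(D, Y) = -70 (Z(D, Y) = -7*10 = -70)
(r(0)*Z(m(-4), -9) + H(-5, 9)) - 3511 = (0*(-70) + 30) - 3511 = (0 + 30) - 3511 = 30 - 3511 = -3481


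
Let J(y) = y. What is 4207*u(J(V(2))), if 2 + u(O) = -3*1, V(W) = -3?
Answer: -21035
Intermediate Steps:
u(O) = -5 (u(O) = -2 - 3*1 = -2 - 3 = -5)
4207*u(J(V(2))) = 4207*(-5) = -21035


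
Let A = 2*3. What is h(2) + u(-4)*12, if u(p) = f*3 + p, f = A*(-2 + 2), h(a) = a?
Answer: -46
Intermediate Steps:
A = 6
f = 0 (f = 6*(-2 + 2) = 6*0 = 0)
u(p) = p (u(p) = 0*3 + p = 0 + p = p)
h(2) + u(-4)*12 = 2 - 4*12 = 2 - 48 = -46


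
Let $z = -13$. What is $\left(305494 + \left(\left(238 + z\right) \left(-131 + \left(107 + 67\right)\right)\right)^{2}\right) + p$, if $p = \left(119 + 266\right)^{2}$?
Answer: $94059344$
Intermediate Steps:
$p = 148225$ ($p = 385^{2} = 148225$)
$\left(305494 + \left(\left(238 + z\right) \left(-131 + \left(107 + 67\right)\right)\right)^{2}\right) + p = \left(305494 + \left(\left(238 - 13\right) \left(-131 + \left(107 + 67\right)\right)\right)^{2}\right) + 148225 = \left(305494 + \left(225 \left(-131 + 174\right)\right)^{2}\right) + 148225 = \left(305494 + \left(225 \cdot 43\right)^{2}\right) + 148225 = \left(305494 + 9675^{2}\right) + 148225 = \left(305494 + 93605625\right) + 148225 = 93911119 + 148225 = 94059344$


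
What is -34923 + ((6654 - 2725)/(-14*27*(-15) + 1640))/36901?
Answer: -9420350380201/269746310 ≈ -34923.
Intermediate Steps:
-34923 + ((6654 - 2725)/(-14*27*(-15) + 1640))/36901 = -34923 + (3929/(-378*(-15) + 1640))*(1/36901) = -34923 + (3929/(5670 + 1640))*(1/36901) = -34923 + (3929/7310)*(1/36901) = -34923 + 3929/269746310 = -9420350380201/269746310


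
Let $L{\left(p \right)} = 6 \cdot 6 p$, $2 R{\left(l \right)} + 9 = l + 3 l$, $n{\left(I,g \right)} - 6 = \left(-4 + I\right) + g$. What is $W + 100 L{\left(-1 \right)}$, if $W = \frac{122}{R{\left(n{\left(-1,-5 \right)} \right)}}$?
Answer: $- \frac{90244}{25} \approx -3609.8$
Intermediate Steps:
$n{\left(I,g \right)} = 2 + I + g$ ($n{\left(I,g \right)} = 6 + \left(\left(-4 + I\right) + g\right) = 6 + \left(-4 + I + g\right) = 2 + I + g$)
$R{\left(l \right)} = - \frac{9}{2} + 2 l$ ($R{\left(l \right)} = - \frac{9}{2} + \frac{l + 3 l}{2} = - \frac{9}{2} + \frac{4 l}{2} = - \frac{9}{2} + 2 l$)
$W = - \frac{244}{25}$ ($W = \frac{122}{- \frac{9}{2} + 2 \left(2 - 1 - 5\right)} = \frac{122}{- \frac{9}{2} + 2 \left(-4\right)} = \frac{122}{- \frac{9}{2} - 8} = \frac{122}{- \frac{25}{2}} = 122 \left(- \frac{2}{25}\right) = - \frac{244}{25} \approx -9.76$)
$L{\left(p \right)} = 36 p$
$W + 100 L{\left(-1 \right)} = - \frac{244}{25} + 100 \cdot 36 \left(-1\right) = - \frac{244}{25} + 100 \left(-36\right) = - \frac{244}{25} - 3600 = - \frac{90244}{25}$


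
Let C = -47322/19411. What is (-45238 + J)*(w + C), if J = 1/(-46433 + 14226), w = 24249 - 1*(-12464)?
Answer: -1038227704983768507/625170077 ≈ -1.6607e+9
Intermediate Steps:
w = 36713 (w = 24249 + 12464 = 36713)
J = -1/32207 (J = 1/(-32207) = -1/32207 ≈ -3.1049e-5)
C = -47322/19411 (C = -47322*1/19411 = -47322/19411 ≈ -2.4379)
(-45238 + J)*(w + C) = (-45238 - 1/32207)*(36713 - 47322/19411) = -1456980267/32207*712588721/19411 = -1038227704983768507/625170077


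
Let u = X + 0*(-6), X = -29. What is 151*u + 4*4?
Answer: -4363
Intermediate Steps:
u = -29 (u = -29 + 0*(-6) = -29 + 0 = -29)
151*u + 4*4 = 151*(-29) + 4*4 = -4379 + 16 = -4363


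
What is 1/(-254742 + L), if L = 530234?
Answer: 1/275492 ≈ 3.6299e-6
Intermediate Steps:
1/(-254742 + L) = 1/(-254742 + 530234) = 1/275492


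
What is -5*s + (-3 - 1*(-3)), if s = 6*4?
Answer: -120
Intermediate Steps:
s = 24
-5*s + (-3 - 1*(-3)) = -5*24 + (-3 - 1*(-3)) = -120 + (-3 + 3) = -120 + 0 = -120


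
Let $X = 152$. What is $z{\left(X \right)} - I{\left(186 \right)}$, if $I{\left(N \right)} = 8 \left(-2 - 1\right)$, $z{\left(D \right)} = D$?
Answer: $176$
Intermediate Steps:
$I{\left(N \right)} = -24$ ($I{\left(N \right)} = 8 \left(-3\right) = -24$)
$z{\left(X \right)} - I{\left(186 \right)} = 152 - -24 = 152 + 24 = 176$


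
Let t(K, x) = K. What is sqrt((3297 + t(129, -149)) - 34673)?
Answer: I*sqrt(31247) ≈ 176.77*I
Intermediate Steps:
sqrt((3297 + t(129, -149)) - 34673) = sqrt((3297 + 129) - 34673) = sqrt(3426 - 34673) = sqrt(-31247) = I*sqrt(31247)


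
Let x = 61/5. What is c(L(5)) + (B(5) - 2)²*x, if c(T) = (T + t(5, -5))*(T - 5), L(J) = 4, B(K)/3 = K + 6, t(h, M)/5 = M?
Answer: 58726/5 ≈ 11745.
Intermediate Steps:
t(h, M) = 5*M
B(K) = 18 + 3*K (B(K) = 3*(K + 6) = 3*(6 + K) = 18 + 3*K)
x = 61/5 (x = 61*(⅕) = 61/5 ≈ 12.200)
c(T) = (-25 + T)*(-5 + T) (c(T) = (T + 5*(-5))*(T - 5) = (T - 25)*(-5 + T) = (-25 + T)*(-5 + T))
c(L(5)) + (B(5) - 2)²*x = (125 + 4² - 30*4) + ((18 + 3*5) - 2)²*(61/5) = (125 + 16 - 120) + ((18 + 15) - 2)²*(61/5) = 21 + (33 - 2)²*(61/5) = 21 + 31²*(61/5) = 21 + 961*(61/5) = 21 + 58621/5 = 58726/5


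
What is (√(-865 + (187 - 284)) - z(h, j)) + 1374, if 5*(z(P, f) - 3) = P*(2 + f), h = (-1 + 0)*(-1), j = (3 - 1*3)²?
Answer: 6853/5 + I*√962 ≈ 1370.6 + 31.016*I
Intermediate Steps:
j = 0 (j = (3 - 3)² = 0² = 0)
h = 1 (h = -1*(-1) = 1)
z(P, f) = 3 + P*(2 + f)/5 (z(P, f) = 3 + (P*(2 + f))/5 = 3 + P*(2 + f)/5)
(√(-865 + (187 - 284)) - z(h, j)) + 1374 = (√(-865 + (187 - 284)) - (3 + (⅖)*1 + (⅕)*1*0)) + 1374 = (√(-865 - 97) - (3 + ⅖ + 0)) + 1374 = (√(-962) - 1*17/5) + 1374 = (I*√962 - 17/5) + 1374 = (-17/5 + I*√962) + 1374 = 6853/5 + I*√962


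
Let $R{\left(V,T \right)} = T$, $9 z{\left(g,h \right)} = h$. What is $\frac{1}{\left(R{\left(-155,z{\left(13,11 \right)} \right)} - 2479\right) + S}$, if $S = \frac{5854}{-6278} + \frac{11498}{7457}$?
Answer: $- \frac{210667707}{521859372653} \approx -0.00040369$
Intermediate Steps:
$z{\left(g,h \right)} = \frac{h}{9}$
$S = \frac{14265583}{23407523}$ ($S = 5854 \left(- \frac{1}{6278}\right) + 11498 \cdot \frac{1}{7457} = - \frac{2927}{3139} + \frac{11498}{7457} = \frac{14265583}{23407523} \approx 0.60944$)
$\frac{1}{\left(R{\left(-155,z{\left(13,11 \right)} \right)} - 2479\right) + S} = \frac{1}{\left(\frac{1}{9} \cdot 11 - 2479\right) + \frac{14265583}{23407523}} = \frac{1}{\left(\frac{11}{9} - 2479\right) + \frac{14265583}{23407523}} = \frac{1}{- \frac{22300}{9} + \frac{14265583}{23407523}} = \frac{1}{- \frac{521859372653}{210667707}} = - \frac{210667707}{521859372653}$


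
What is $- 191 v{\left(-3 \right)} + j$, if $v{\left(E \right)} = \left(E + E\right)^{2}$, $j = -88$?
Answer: $-6964$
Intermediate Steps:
$v{\left(E \right)} = 4 E^{2}$ ($v{\left(E \right)} = \left(2 E\right)^{2} = 4 E^{2}$)
$- 191 v{\left(-3 \right)} + j = - 191 \cdot 4 \left(-3\right)^{2} - 88 = - 191 \cdot 4 \cdot 9 - 88 = \left(-191\right) 36 - 88 = -6876 - 88 = -6964$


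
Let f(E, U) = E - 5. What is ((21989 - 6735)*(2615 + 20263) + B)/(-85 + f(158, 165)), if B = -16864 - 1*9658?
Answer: 174477245/34 ≈ 5.1317e+6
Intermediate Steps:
f(E, U) = -5 + E
B = -26522 (B = -16864 - 9658 = -26522)
((21989 - 6735)*(2615 + 20263) + B)/(-85 + f(158, 165)) = ((21989 - 6735)*(2615 + 20263) - 26522)/(-85 + (-5 + 158)) = (15254*22878 - 26522)/(-85 + 153) = (348981012 - 26522)/68 = 348954490*(1/68) = 174477245/34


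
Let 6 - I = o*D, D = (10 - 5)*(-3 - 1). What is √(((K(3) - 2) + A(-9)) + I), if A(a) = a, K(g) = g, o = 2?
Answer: √38 ≈ 6.1644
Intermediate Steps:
D = -20 (D = 5*(-4) = -20)
I = 46 (I = 6 - 2*(-20) = 6 - 1*(-40) = 6 + 40 = 46)
√(((K(3) - 2) + A(-9)) + I) = √(((3 - 2) - 9) + 46) = √((1 - 9) + 46) = √(-8 + 46) = √38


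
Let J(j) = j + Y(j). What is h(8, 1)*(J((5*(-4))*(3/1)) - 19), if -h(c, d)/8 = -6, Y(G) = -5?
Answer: -4032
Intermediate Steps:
h(c, d) = 48 (h(c, d) = -8*(-6) = 48)
J(j) = -5 + j (J(j) = j - 5 = -5 + j)
h(8, 1)*(J((5*(-4))*(3/1)) - 19) = 48*((-5 + (5*(-4))*(3/1)) - 19) = 48*((-5 - 60) - 19) = 48*(-65 - 19) = 48*(-84) = -4032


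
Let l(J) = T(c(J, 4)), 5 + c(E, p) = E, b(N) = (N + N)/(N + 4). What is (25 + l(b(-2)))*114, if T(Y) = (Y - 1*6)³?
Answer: -247608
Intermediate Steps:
b(N) = 2*N/(4 + N) (b(N) = (2*N)/(4 + N) = 2*N/(4 + N))
c(E, p) = -5 + E
T(Y) = (-6 + Y)³ (T(Y) = (Y - 6)³ = (-6 + Y)³)
l(J) = (-11 + J)³ (l(J) = (-6 + (-5 + J))³ = (-11 + J)³)
(25 + l(b(-2)))*114 = (25 + (-11 + 2*(-2)/(4 - 2))³)*114 = (25 + (-11 + 2*(-2)/2)³)*114 = (25 + (-11 + 2*(-2)*(½))³)*114 = (25 + (-11 - 2)³)*114 = (25 + (-13)³)*114 = (25 - 2197)*114 = -2172*114 = -247608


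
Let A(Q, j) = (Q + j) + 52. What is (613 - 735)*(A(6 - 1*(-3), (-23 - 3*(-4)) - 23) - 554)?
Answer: 64294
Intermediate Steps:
A(Q, j) = 52 + Q + j
(613 - 735)*(A(6 - 1*(-3), (-23 - 3*(-4)) - 23) - 554) = (613 - 735)*((52 + (6 - 1*(-3)) + ((-23 - 3*(-4)) - 23)) - 554) = -122*((52 + (6 + 3) + ((-23 + 12) - 23)) - 554) = -122*((52 + 9 + (-11 - 23)) - 554) = -122*((52 + 9 - 34) - 554) = -122*(27 - 554) = -122*(-527) = 64294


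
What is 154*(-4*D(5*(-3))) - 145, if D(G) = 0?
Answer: -145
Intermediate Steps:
154*(-4*D(5*(-3))) - 145 = 154*(-4*0) - 145 = 154*0 - 145 = 0 - 145 = -145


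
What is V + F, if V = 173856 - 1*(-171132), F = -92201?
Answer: 252787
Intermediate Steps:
V = 344988 (V = 173856 + 171132 = 344988)
V + F = 344988 - 92201 = 252787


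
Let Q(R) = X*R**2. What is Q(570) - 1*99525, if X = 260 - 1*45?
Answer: 69753975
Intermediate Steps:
X = 215 (X = 260 - 45 = 215)
Q(R) = 215*R**2
Q(570) - 1*99525 = 215*570**2 - 1*99525 = 215*324900 - 99525 = 69853500 - 99525 = 69753975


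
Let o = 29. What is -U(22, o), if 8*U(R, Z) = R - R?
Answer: 0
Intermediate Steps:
U(R, Z) = 0 (U(R, Z) = (R - R)/8 = (⅛)*0 = 0)
-U(22, o) = -1*0 = 0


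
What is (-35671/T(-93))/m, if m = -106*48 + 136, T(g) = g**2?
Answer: 35671/42829848 ≈ 0.00083285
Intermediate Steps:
m = -4952 (m = -5088 + 136 = -4952)
(-35671/T(-93))/m = -35671/((-93)**2)/(-4952) = -35671/8649*(-1/4952) = 35671/42829848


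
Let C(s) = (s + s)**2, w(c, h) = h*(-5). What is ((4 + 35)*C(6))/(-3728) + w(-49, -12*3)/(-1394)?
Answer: -265617/162401 ≈ -1.6356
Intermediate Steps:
w(c, h) = -5*h
C(s) = 4*s**2 (C(s) = (2*s)**2 = 4*s**2)
((4 + 35)*C(6))/(-3728) + w(-49, -12*3)/(-1394) = ((4 + 35)*(4*6**2))/(-3728) - (-60)*3/(-1394) = (39*(4*36))*(-1/3728) - 5*(-36)*(-1/1394) = (39*144)*(-1/3728) + 180*(-1/1394) = 5616*(-1/3728) - 90/697 = -351/233 - 90/697 = -265617/162401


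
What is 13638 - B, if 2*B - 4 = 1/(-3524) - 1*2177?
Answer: 103778277/7048 ≈ 14725.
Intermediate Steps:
B = -7657653/7048 (B = 2 + (1/(-3524) - 1*2177)/2 = 2 + (-1/3524 - 2177)/2 = 2 + (½)*(-7671749/3524) = 2 - 7671749/7048 = -7657653/7048 ≈ -1086.5)
13638 - B = 13638 - 1*(-7657653/7048) = 13638 + 7657653/7048 = 103778277/7048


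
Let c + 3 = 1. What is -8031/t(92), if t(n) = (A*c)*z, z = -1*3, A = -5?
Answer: 2677/10 ≈ 267.70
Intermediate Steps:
c = -2 (c = -3 + 1 = -2)
z = -3
t(n) = -30 (t(n) = -5*(-2)*(-3) = 10*(-3) = -30)
-8031/t(92) = -8031/(-30) = -8031*(-1/30) = 2677/10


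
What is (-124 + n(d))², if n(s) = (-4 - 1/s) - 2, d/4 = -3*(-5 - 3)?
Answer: 155775361/9216 ≈ 16903.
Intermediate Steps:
d = 96 (d = 4*(-3*(-5 - 3)) = 4*(-3*(-8)) = 4*24 = 96)
n(s) = -6 - 1/s
(-124 + n(d))² = (-124 + (-6 - 1/96))² = (-124 - 577/96)² = (-12481/96)² = 155775361/9216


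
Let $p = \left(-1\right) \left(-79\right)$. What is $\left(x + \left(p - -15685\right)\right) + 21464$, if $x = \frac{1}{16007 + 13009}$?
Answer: $\frac{1080207649}{29016} \approx 37228.0$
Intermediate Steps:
$p = 79$
$x = \frac{1}{29016} \approx 3.4464 \cdot 10^{-5}$
$\left(x + \left(p - -15685\right)\right) + 21464 = \left(\frac{1}{29016} + \left(79 - -15685\right)\right) + 21464 = \left(\frac{1}{29016} + \left(79 + 15685\right)\right) + 21464 = \left(\frac{1}{29016} + 15764\right) + 21464 = \frac{457408225}{29016} + 21464 = \frac{1080207649}{29016}$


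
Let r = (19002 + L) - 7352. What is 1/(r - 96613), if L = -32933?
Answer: -1/117896 ≈ -8.4820e-6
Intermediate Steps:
r = -21283 (r = (19002 - 32933) - 7352 = -13931 - 7352 = -21283)
1/(r - 96613) = 1/(-21283 - 96613) = 1/(-117896) = -1/117896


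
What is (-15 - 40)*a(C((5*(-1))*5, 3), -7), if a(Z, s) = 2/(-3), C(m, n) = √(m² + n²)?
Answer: 110/3 ≈ 36.667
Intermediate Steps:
a(Z, s) = -⅔ (a(Z, s) = 2*(-⅓) = -⅔)
(-15 - 40)*a(C((5*(-1))*5, 3), -7) = (-15 - 40)*(-⅔) = -55*(-⅔) = 110/3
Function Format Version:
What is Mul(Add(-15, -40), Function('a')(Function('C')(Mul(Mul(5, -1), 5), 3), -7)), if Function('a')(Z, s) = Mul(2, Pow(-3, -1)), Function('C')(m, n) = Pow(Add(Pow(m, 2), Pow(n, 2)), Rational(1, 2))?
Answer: Rational(110, 3) ≈ 36.667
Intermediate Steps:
Function('a')(Z, s) = Rational(-2, 3) (Function('a')(Z, s) = Mul(2, Rational(-1, 3)) = Rational(-2, 3))
Mul(Add(-15, -40), Function('a')(Function('C')(Mul(Mul(5, -1), 5), 3), -7)) = Mul(Add(-15, -40), Rational(-2, 3)) = Mul(-55, Rational(-2, 3)) = Rational(110, 3)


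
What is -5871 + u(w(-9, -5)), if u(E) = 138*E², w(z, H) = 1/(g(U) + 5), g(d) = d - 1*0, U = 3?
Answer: -187803/32 ≈ -5868.8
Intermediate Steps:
g(d) = d (g(d) = d + 0 = d)
w(z, H) = ⅛ (w(z, H) = 1/(3 + 5) = 1/8 = ⅛)
-5871 + u(w(-9, -5)) = -5871 + 138*(⅛)² = -5871 + 138*(1/64) = -5871 + 69/32 = -187803/32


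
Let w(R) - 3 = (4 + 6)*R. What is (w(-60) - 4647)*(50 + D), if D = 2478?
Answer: -13256832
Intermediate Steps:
w(R) = 3 + 10*R (w(R) = 3 + (4 + 6)*R = 3 + 10*R)
(w(-60) - 4647)*(50 + D) = ((3 + 10*(-60)) - 4647)*(50 + 2478) = ((3 - 600) - 4647)*2528 = (-597 - 4647)*2528 = -5244*2528 = -13256832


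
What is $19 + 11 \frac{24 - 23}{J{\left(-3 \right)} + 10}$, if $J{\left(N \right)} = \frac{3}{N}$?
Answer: $\frac{182}{9} \approx 20.222$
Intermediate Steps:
$19 + 11 \frac{24 - 23}{J{\left(-3 \right)} + 10} = 19 + 11 \frac{24 - 23}{\frac{3}{-3} + 10} = 19 + 11 \cdot 1 \frac{1}{3 \left(- \frac{1}{3}\right) + 10} = 19 + 11 \cdot 1 \frac{1}{-1 + 10} = 19 + 11 \cdot 1 \cdot \frac{1}{9} = 19 + 11 \cdot \frac{1}{9} = 19 + \frac{11}{9} = \frac{182}{9}$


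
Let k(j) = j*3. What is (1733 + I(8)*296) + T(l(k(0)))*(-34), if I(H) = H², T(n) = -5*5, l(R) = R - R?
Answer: 21527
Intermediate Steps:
k(j) = 3*j
l(R) = 0
T(n) = -25
(1733 + I(8)*296) + T(l(k(0)))*(-34) = (1733 + 8²*296) - 25*(-34) = (1733 + 64*296) + 850 = (1733 + 18944) + 850 = 20677 + 850 = 21527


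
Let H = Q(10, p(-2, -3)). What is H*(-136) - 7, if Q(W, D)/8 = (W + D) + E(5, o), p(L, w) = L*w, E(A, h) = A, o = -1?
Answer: -22855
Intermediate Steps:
Q(W, D) = 40 + 8*D + 8*W (Q(W, D) = 8*((W + D) + 5) = 8*((D + W) + 5) = 8*(5 + D + W) = 40 + 8*D + 8*W)
H = 168 (H = 40 + 8*(-2*(-3)) + 8*10 = 40 + 8*6 + 80 = 40 + 48 + 80 = 168)
H*(-136) - 7 = 168*(-136) - 7 = -22848 - 7 = -22855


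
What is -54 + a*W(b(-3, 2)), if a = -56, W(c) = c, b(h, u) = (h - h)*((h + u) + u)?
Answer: -54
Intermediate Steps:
b(h, u) = 0 (b(h, u) = 0*(h + 2*u) = 0)
-54 + a*W(b(-3, 2)) = -54 - 56*0 = -54 + 0 = -54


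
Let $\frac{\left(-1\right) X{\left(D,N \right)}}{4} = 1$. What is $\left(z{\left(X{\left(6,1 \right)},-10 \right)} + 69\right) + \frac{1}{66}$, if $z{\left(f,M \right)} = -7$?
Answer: $\frac{4093}{66} \approx 62.015$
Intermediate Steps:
$X{\left(D,N \right)} = -4$ ($X{\left(D,N \right)} = \left(-4\right) 1 = -4$)
$\left(z{\left(X{\left(6,1 \right)},-10 \right)} + 69\right) + \frac{1}{66} = \left(-7 + 69\right) + \frac{1}{66} = 62 + \frac{1}{66} = \frac{4093}{66}$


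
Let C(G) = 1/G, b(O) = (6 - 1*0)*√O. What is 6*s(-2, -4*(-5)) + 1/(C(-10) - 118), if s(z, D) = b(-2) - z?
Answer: 14162/1181 + 36*I*√2 ≈ 11.992 + 50.912*I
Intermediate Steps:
b(O) = 6*√O (b(O) = (6 + 0)*√O = 6*√O)
s(z, D) = -z + 6*I*√2 (s(z, D) = 6*√(-2) - z = 6*(I*√2) - z = 6*I*√2 - z = -z + 6*I*√2)
6*s(-2, -4*(-5)) + 1/(C(-10) - 118) = 6*(-1*(-2) + 6*I*√2) + 1/(1/(-10) - 118) = 6*(2 + 6*I*√2) + 1/(-⅒ - 118) = (12 + 36*I*√2) + 1/(-1181/10) = (12 + 36*I*√2) - 10/1181 = 14162/1181 + 36*I*√2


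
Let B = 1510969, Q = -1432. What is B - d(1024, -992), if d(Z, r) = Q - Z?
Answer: 1513425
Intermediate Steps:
d(Z, r) = -1432 - Z
B - d(1024, -992) = 1510969 - (-1432 - 1*1024) = 1510969 - (-1432 - 1024) = 1510969 - 1*(-2456) = 1510969 + 2456 = 1513425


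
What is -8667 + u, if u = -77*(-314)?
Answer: 15511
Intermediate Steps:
u = 24178
-8667 + u = -8667 + 24178 = 15511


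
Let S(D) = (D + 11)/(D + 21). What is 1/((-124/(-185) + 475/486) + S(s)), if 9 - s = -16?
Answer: 2067930/5025577 ≈ 0.41148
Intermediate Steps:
s = 25 (s = 9 - 1*(-16) = 9 + 16 = 25)
S(D) = (11 + D)/(21 + D)
1/((-124/(-185) + 475/486) + S(s)) = 1/((-124/(-185) + 475/486) + (11 + 25)/(21 + 25)) = 1/((-124*(-1/185) + 475*(1/486)) + 36/46) = 1/((124/185 + 475/486) + (1/46)*36) = 1/(148139/89910 + 18/23) = 1/(5025577/2067930) = 2067930/5025577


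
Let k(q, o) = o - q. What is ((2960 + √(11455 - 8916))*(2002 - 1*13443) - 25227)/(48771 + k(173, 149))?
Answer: -33890587/48747 - 11441*√2539/48747 ≈ -707.06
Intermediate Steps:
((2960 + √(11455 - 8916))*(2002 - 1*13443) - 25227)/(48771 + k(173, 149)) = ((2960 + √(11455 - 8916))*(2002 - 1*13443) - 25227)/(48771 + (149 - 1*173)) = ((2960 + √2539)*(2002 - 13443) - 25227)/(48771 + (149 - 173)) = ((2960 + √2539)*(-11441) - 25227)/(48771 - 24) = ((-33865360 - 11441*√2539) - 25227)/48747 = (-33890587 - 11441*√2539)*(1/48747) = -33890587/48747 - 11441*√2539/48747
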